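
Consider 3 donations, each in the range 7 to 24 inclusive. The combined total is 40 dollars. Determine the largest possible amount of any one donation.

To make one donation as large as possible, make the other 2 as small as possible.
The other 2 contribute at least 2 × 7 = 14, leaving at most 40 − 14 = 26.
But each donation is capped at 24, so the maximum is 24.
Achievable: one at 24 and the other 2 totalling 16, which fits since 2 × 7 ≤ 16 ≤ 2 × 24.

24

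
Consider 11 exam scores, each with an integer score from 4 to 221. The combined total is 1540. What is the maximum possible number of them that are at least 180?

Suppose k of them are at least 180. Those contribute at least 180 each and the other 11 − k at least 4 each.
So the total is at least 180k + 4(11 − k) = 44 + 176k. This must be ≤ 1540, giving k ≤ 8.
k = 8 is achieved by 8 values at 180 and 3 at 4, total 1452; add 88 to one value (staying below 180) to reach 1540.

8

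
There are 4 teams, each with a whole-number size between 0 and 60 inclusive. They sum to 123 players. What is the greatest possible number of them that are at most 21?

Each value at 21 or below falls at least 60 − 21 = 39 short of the ceiling 60.
The ceiling total is 4 × 60 = 240, and we need 123, so at most ⌊(240 − 123)/39⌋ = 3 can be that low.
k = 3 is achieved by 3 values at 21 and 1 at 60, total 123.

3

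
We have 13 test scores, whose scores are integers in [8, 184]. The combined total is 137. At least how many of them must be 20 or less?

If only k of them are at most 20, the other 13 − k are at least 21, so the total is at least (13 − k)·21 + k·8.
This is ≤ 137, so (13 − k)·21 + 8k ≤ 137, which gives k ≥ 11.
Exactly 11 works: 11 values at 8 and 2 at 21 total 130; raise one of the low values by 7 (still ≤ 20) to hit 137.

11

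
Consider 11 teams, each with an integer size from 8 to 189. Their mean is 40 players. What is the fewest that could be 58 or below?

5

The total is 11 × 40 = 440.
Let j be the number exceeding 58. Then the total is ≥ 59·j + 8·(11 − j) = 88 + 51j.
So 51j ≤ 352 and j ≤ 6; hence at least 11 − 6 = 5 are ≤ 58.
Exactly 5 works: 5 values at 8 and 6 at 59 total 394; raise one of the low values by 46 (still ≤ 58) to hit 440.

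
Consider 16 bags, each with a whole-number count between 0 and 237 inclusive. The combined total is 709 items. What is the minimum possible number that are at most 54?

If only k of them are at most 54, the other 16 − k are at least 55, so the total is at least (16 − k)·55 + k·0.
This is ≤ 709, so (16 − k)·55 + 0k ≤ 709, which gives k ≥ 4.
Exactly 4 works: 4 values at 0 and 12 at 55 total 660; raise one of the low values by 49 (still ≤ 54) to hit 709.

4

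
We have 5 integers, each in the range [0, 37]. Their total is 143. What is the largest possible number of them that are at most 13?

1

Each value at 13 or below falls at least 37 − 13 = 24 short of the ceiling 37.
The ceiling total is 5 × 37 = 185, and we need 143, so at most ⌊(185 − 143)/24⌋ = 1 can be that low.
k = 1 is achieved by 1 value at 13 and 4 at 37, total 161; lower one of the 37's by 18 (still > 13) to reach 143.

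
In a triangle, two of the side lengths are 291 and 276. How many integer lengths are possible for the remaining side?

551

The triangle inequality gives |291 − 276| < c < 291 + 276, i.e. 15 < c < 567.
So c can be any integer from 16 to 566: 551 values.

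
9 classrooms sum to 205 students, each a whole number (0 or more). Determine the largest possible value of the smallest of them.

If every one of the 9 were at least 23, the total would be at least 9 × 23 = 207 > 205.
Taking 2 copies of 22 and 7 copies of 23 gives exactly 205, so 22 is attained.

22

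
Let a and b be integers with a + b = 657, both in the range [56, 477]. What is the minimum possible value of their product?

85860

For a fixed sum, ab is smallest when a and b are as far apart as possible.
At the endpoint a = 180, b = 657 − 180 = 477, so ab = 180 × 477 = 85860.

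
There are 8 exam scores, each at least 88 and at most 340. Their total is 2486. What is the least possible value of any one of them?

106

To make one score as small as possible, make the other 7 as large as possible.
The other 7 contribute at most 7 × 340 = 2380, leaving at least 2486 − 2380 = 106.
Since 106 ≥ 88, this is achievable: one at 106 and 7 at 340.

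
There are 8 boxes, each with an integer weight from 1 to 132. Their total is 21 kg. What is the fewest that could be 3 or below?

4

If only k of them are at most 3, the other 8 − k are at least 4, so the total is at least (8 − k)·4 + k·1.
This is ≤ 21, so (8 − k)·4 + 1k ≤ 21, which gives k ≥ 4.
Exactly 4 works: 4 values at 1 and 4 at 4 total 20; raise one of the low values by 1 (still ≤ 3) to hit 21.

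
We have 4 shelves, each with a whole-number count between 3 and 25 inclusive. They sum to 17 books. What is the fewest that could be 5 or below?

If only k of them are at most 5, the other 4 − k are at least 6, so the total is at least (4 − k)·6 + k·3.
This is ≤ 17, so (4 − k)·6 + 3k ≤ 17, which gives k ≥ 3.
Exactly 3 works: 3 values at 3 and 1 at 6 total 15; raise one of the low values by 2 (still ≤ 5) to hit 17.

3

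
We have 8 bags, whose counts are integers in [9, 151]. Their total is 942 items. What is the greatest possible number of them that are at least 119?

With k values at 119 or above and the rest at least 9, the sum is at least 72 + 110k.
Since the sum is 942, we need 110k ≤ 870, i.e. k ≤ 7.
k = 7 is achieved by 7 values at 119 and 1 at 9, total 842; add 100 to one value (staying below 119) to reach 942.

7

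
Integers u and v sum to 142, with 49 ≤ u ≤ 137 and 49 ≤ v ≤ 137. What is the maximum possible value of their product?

For a fixed sum, the product uv is largest when u and v are as close as possible.
Taking u = 71 and v = 71 (both in [49, 137]) gives uv = 5041.

5041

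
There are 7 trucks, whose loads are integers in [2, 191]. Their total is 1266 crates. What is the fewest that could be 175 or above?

Each value short of 175 is at most 174, costing at least 191 − 174 = 17 against the maximum total of 1337.
We can afford to lose at most 1337 − 1266 = 71, so at most ⌊71/17⌋ = 4 fall short, and at least 3 are ≥ 175.
Exactly 3 works: 3 values at 191 and 4 at 174 total 1269; lower one of the high values by 3 (still ≥ 175) to hit 1266.

3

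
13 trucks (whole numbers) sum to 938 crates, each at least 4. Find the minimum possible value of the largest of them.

The 13 values sum to 938, so their maximum is at least ⌈938/13⌉ = 73.
Achievable: 2 of them at 73 and 11 at 72 total 938.

73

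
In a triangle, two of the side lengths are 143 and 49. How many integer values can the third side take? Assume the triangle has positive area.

The triangle inequality gives |143 − 49| < c < 143 + 49, i.e. 94 < c < 192.
So c can be any integer from 95 to 191: 97 values.

97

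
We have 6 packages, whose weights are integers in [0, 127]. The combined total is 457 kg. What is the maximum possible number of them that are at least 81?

5

If k of the values are ≥ 81, the total is ≥ 81k + 0(6 − k).
Setting 81k + 0(6 − k) ≤ 457 gives 81k ≤ 457, so k ≤ 5.
k = 5 is achieved by 5 values at 81 and 1 at 0, total 405; add 52 to one value (staying below 81) to reach 457.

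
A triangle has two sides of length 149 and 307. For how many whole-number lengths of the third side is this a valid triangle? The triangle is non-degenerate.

297

The triangle inequality gives |149 − 307| < c < 149 + 307, i.e. 158 < c < 456.
So c can be any integer from 159 to 455: 297 values.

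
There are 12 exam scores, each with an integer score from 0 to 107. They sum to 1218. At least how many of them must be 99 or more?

Each value short of 99 is at most 98, costing at least 107 − 98 = 9 against the maximum total of 1284.
We can afford to lose at most 1284 − 1218 = 66, so at most ⌊66/9⌋ = 7 fall short, and at least 5 are ≥ 99.
Exactly 5 works: 5 values at 107 and 7 at 98 total 1221; lower one of the high values by 3 (still ≥ 99) to hit 1218.

5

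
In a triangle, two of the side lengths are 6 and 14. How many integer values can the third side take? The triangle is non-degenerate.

The triangle inequality gives |6 − 14| < c < 6 + 14, i.e. 8 < c < 20.
So c can be any integer from 9 to 19: 11 values.

11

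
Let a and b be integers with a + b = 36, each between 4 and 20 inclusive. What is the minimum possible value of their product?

320

Since a + b is fixed, pushing one of them to its bound minimizes the product.
At the endpoint a = 16, b = 36 − 16 = 20, so ab = 16 × 20 = 320.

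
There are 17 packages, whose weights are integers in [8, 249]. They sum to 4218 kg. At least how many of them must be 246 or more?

Each value short of 246 is at most 245, costing at least 249 − 245 = 4 against the maximum total of 4233.
We can afford to lose at most 4233 − 4218 = 15, so at most ⌊15/4⌋ = 3 fall short, and at least 14 are ≥ 246.
Exactly 14 works: 14 values at 249 and 3 at 245 total 4221; lower one of the high values by 3 (still ≥ 246) to hit 4218.

14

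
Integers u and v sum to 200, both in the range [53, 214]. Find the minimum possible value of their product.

uv = u(200 − u) is concave in u, so over [53, 147] it is minimized at an endpoint.
At the endpoint u = 53, v = 200 − 53 = 147, so uv = 53 × 147 = 7791.

7791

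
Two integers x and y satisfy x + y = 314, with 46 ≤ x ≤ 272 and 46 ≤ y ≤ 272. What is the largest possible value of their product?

24649

For a fixed sum, the product xy is largest when x and y are as close as possible.
Taking x = 157 and y = 157 (both in [46, 272]) gives xy = 24649.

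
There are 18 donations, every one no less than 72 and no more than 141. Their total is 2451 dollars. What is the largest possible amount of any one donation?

141

Maximizing one value means minimizing the remaining 17.
The other 17 contribute at least 17 × 72 = 1224, leaving at most 2451 − 1224 = 1227.
But each donation is capped at 141, so the maximum is 141.
Achievable: one at 141 and the other 17 totalling 2310, which fits since 17 × 72 ≤ 2310 ≤ 17 × 141.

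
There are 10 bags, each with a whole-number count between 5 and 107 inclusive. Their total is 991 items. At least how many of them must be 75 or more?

Suppose at most 10 − j of them reach 75; then j values are ≤ 74 and the rest ≤ 107.
The total is then ≤ 74·j + 107·(10 − j) = 1070 − 33j. For this to be ≥ 991 we need j ≤ 2, so at least 10 − 2 = 8 must reach 75.
Exactly 8 works: 8 values at 107 and 2 at 74 total 1004; lower one of the high values by 13 (still ≥ 75) to hit 991.

8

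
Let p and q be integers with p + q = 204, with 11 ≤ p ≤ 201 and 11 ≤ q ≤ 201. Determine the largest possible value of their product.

With p + q fixed, pq peaks when the two are closest together.
Taking p = 102 and q = 102 (both in [11, 201]) gives pq = 10404.

10404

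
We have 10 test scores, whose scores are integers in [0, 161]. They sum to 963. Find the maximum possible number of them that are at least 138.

If k of the values are ≥ 138, the total is ≥ 138k + 0(10 − k).
Setting 138k + 0(10 − k) ≤ 963 gives 138k ≤ 963, so k ≤ 6.
k = 6 is achieved by 6 values at 138 and 4 at 0, total 828; add 135 to one value (staying below 138) to reach 963.

6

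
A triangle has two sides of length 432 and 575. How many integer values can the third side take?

The triangle inequality gives |432 − 575| < c < 432 + 575, i.e. 143 < c < 1007.
So c can be any integer from 144 to 1006: 863 values.

863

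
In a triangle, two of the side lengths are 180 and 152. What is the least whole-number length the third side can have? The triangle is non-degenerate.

29

The third side must exceed |180 − 152| = 28.
The smallest integer above 28 is 29.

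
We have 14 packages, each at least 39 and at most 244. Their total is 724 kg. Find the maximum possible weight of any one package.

217

To make one package as large as possible, make the other 13 as small as possible.
The other 13 contribute at least 13 × 39 = 507, leaving at most 724 − 507 = 217.
Since 217 ≤ 244, this is achievable: one at 217 and 13 at 39.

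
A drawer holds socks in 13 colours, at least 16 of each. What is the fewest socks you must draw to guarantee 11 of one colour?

131

In the worst case you draw 10 of each of the 13 colours: 13 × 10 = 130.
One more forces 11 of some colour, so 130 + 1 = 131.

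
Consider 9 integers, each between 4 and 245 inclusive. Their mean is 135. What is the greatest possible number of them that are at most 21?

4

The total is 9 × 135 = 1215.
Each value at 21 or below falls at least 245 − 21 = 224 short of the ceiling 245.
The ceiling total is 9 × 245 = 2205, and we need 1215, so at most ⌊(2205 − 1215)/224⌋ = 4 can be that low.
k = 4 is achieved by 4 values at 21 and 5 at 245, total 1309; lower one of the 245's by 94 (still > 21) to reach 1215.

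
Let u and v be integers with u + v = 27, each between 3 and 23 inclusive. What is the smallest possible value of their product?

For a fixed sum, uv is smallest when u and v are as far apart as possible.
At the endpoint u = 4, v = 27 − 4 = 23, so uv = 4 × 23 = 92.

92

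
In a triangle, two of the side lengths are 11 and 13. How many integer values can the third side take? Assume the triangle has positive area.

21

The triangle inequality gives |11 − 13| < c < 11 + 13, i.e. 2 < c < 24.
So c can be any integer from 3 to 23: 21 values.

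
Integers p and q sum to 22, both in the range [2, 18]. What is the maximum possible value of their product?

121

With p + q fixed, pq peaks when the two are closest together.
Taking p = 11 and q = 11 (both in [2, 18]) gives pq = 121.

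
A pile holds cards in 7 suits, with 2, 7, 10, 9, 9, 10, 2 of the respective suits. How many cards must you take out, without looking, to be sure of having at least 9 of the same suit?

In the worst case you take as many as possible of each suit without reaching 9: 2 + 7 + 8 + 8 + 8 + 8 + 2 = 43.
The next one must give 9 of some suit, so 43 + 1 = 44.

44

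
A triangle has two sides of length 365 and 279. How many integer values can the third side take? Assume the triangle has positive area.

The triangle inequality gives |365 − 279| < c < 365 + 279, i.e. 86 < c < 644.
So c can be any integer from 87 to 643: 557 values.

557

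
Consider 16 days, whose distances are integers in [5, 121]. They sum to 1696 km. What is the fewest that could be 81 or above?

Each value short of 81 is at most 80, costing at least 121 − 80 = 41 against the maximum total of 1936.
We can afford to lose at most 1936 − 1696 = 240, so at most ⌊240/41⌋ = 5 fall short, and at least 11 are ≥ 81.
Exactly 11 works: 11 values at 121 and 5 at 80 total 1731; lower one of the high values by 35 (still ≥ 81) to hit 1696.

11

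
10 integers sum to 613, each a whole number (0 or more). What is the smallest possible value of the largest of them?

62

The average is 613/10 > 61, so not all 10 can be 61 or less; the largest is ≥ 62.
Equality holds with 3 values of 62 and 7 values of 61.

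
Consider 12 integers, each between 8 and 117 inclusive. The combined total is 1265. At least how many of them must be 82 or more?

Each value short of 82 is at most 81, costing at least 117 − 81 = 36 against the maximum total of 1404.
We can afford to lose at most 1404 − 1265 = 139, so at most ⌊139/36⌋ = 3 fall short, and at least 9 are ≥ 82.
Exactly 9 works: 9 values at 117 and 3 at 81 total 1296; lower one of the high values by 31 (still ≥ 82) to hit 1265.

9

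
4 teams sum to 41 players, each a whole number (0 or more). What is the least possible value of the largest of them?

11

The 4 values sum to 41, so their maximum is at least ⌈41/4⌉ = 11.
Achievable: 1 of them at 11 and 3 at 10 total 41.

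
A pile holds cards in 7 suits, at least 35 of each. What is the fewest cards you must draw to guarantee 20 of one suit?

You could draw 19 of every suit without reaching 20 of any — 133 in all.
One more forces 20 of some suit, so 133 + 1 = 134.

134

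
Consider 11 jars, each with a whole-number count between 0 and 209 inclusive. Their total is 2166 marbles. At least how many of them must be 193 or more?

4

If only k of them are at least 193, the other 11 − k are at most 192, so the total is at most k·209 + (11 − k)·192.
This must reach 2166, so k·209 + (11 − k)·192 ≥ 2166, giving k ≥ 4.
Exactly 4 works: 4 values at 209 and 7 at 192 total 2180; lower one of the high values by 14 (still ≥ 193) to hit 2166.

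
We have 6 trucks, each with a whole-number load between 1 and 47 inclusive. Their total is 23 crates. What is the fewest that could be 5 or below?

Let j be the number exceeding 5. Then the total is ≥ 6·j + 1·(6 − j) = 6 + 5j.
So 5j ≤ 17 and j ≤ 3; hence at least 6 − 3 = 3 are ≤ 5.
Exactly 3 works: 3 values at 1 and 3 at 6 total 21; raise one of the low values by 2 (still ≤ 5) to hit 23.

3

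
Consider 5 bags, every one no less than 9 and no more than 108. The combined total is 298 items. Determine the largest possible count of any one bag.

108

To make one bag as large as possible, make the other 4 as small as possible.
The other 4 contribute at least 4 × 9 = 36, leaving at most 298 − 36 = 262.
But each bag is capped at 108, so the maximum is 108.
Achievable: one at 108 and the other 4 totalling 190, which fits since 4 × 9 ≤ 190 ≤ 4 × 108.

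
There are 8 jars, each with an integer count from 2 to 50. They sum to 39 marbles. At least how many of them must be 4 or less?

If only k of them are at most 4, the other 8 − k are at least 5, so the total is at least (8 − k)·5 + k·2.
This is ≤ 39, so (8 − k)·5 + 2k ≤ 39, which gives k ≥ 1.
Exactly 1 works: 1 value at 2 and 7 at 5 total 37; raise one of the low values by 2 (still ≤ 4) to hit 39.

1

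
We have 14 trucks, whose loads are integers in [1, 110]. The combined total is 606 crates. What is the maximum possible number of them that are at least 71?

8

If k of the values are ≥ 71, the total is ≥ 71k + 1(14 − k).
Setting 71k + 1(14 − k) ≤ 606 gives 70k ≤ 592, so k ≤ 8.
k = 8 is achieved by 8 values at 71 and 6 at 1, total 574; add 32 to one value (staying below 71) to reach 606.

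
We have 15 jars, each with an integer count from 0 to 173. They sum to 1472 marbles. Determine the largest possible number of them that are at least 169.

8

With k values at 169 or above and the rest at least 0, the sum is at least 0 + 169k.
Since the sum is 1472, we need 169k ≤ 1472, i.e. k ≤ 8.
k = 8 is achieved by 8 values at 169 and 7 at 0, total 1352; add 120 to one value (staying below 169) to reach 1472.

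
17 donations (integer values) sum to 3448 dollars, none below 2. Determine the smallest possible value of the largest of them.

If every one of the 17 were at most 202, the total would be at most 17 × 202 = 3434 < 3448.
Equality holds with 14 values of 203 and 3 values of 202.

203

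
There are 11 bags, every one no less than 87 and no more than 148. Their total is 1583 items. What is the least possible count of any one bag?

103

Minimizing one value means maximizing the remaining 10.
The other 10 contribute at most 10 × 148 = 1480, leaving at least 1583 − 1480 = 103.
Since 103 ≥ 87, this is achievable: one at 103 and 10 at 148.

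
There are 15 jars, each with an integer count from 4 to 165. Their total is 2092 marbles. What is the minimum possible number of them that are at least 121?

Suppose at most 15 − j of them reach 121; then j values are ≤ 120 and the rest ≤ 165.
The total is then ≤ 120·j + 165·(15 − j) = 2475 − 45j. For this to be ≥ 2092 we need j ≤ 8, so at least 15 − 8 = 7 must reach 121.
Exactly 7 works: 7 values at 165 and 8 at 120 total 2115; lower one of the high values by 23 (still ≥ 121) to hit 2092.

7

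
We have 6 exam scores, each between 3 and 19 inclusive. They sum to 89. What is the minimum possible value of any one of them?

To make one score as small as possible, make the other 5 as large as possible.
The other 5 can take up 5 × 19 = 95 ≥ 89 − 3, so one score can sit at its floor of 3.
Achievable: one at 3 and the other 5 totalling 86, which fits since 5 × 3 ≤ 86 ≤ 5 × 19.

3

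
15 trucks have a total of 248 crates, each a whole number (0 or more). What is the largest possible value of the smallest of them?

If every one of the 15 were at least 17, the total would be at least 15 × 17 = 255 > 248.
Taking 7 copies of 16 and 8 copies of 17 gives exactly 248, so 16 is attained.

16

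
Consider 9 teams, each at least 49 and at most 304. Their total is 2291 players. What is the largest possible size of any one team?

304

Maximizing one value means minimizing the remaining 8.
The other 8 contribute at least 8 × 49 = 392, leaving at most 2291 − 392 = 1899.
But each team is capped at 304, so the maximum is 304.
Achievable: one at 304 and the other 8 totalling 1987, which fits since 8 × 49 ≤ 1987 ≤ 8 × 304.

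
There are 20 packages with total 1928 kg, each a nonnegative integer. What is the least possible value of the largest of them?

97

Some value must be at least ⌈1928/20⌉ = 97, since 20 × 96 = 1920 < 1928.
Taking 12 copies of 96 and 8 copies of 97 gives exactly 1928, so 97 is attained.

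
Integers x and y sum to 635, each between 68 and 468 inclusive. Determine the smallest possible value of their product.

xy = x(635 − x) is concave in x, so over [167, 468] it is minimized at an endpoint.
At the endpoint x = 167, y = 635 − 167 = 468, so xy = 167 × 468 = 78156.

78156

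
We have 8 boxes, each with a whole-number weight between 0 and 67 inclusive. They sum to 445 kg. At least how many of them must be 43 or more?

5

Each value short of 43 is at most 42, costing at least 67 − 42 = 25 against the maximum total of 536.
We can afford to lose at most 536 − 445 = 91, so at most ⌊91/25⌋ = 3 fall short, and at least 5 are ≥ 43.
Exactly 5 works: 5 values at 67 and 3 at 42 total 461; lower one of the high values by 16 (still ≥ 43) to hit 445.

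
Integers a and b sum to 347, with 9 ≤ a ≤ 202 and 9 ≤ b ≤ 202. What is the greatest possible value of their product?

30102

For a fixed sum, the product ab is largest when a and b are as close as possible.
Taking a = 173 and b = 174 (both in [9, 202]) gives ab = 30102.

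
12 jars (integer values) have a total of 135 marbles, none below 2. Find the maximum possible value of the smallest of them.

11

If every one of the 12 were at least 12, the total would be at least 12 × 12 = 144 > 135.
Achievable: 9 of them at 11 and 3 at 12 total 135.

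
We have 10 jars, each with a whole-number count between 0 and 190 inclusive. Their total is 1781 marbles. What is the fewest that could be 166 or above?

Each value short of 166 is at most 165, costing at least 190 − 165 = 25 against the maximum total of 1900.
We can afford to lose at most 1900 − 1781 = 119, so at most ⌊119/25⌋ = 4 fall short, and at least 6 are ≥ 166.
Exactly 6 works: 6 values at 190 and 4 at 165 total 1800; lower one of the high values by 19 (still ≥ 166) to hit 1781.

6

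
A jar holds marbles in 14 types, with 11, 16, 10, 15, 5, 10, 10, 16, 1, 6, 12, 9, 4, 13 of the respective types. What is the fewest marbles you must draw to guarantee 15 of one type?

134

In the worst case you take as many as possible of each type without reaching 15: 11 + 14 + 10 + 14 + 5 + 10 + 10 + 14 + 1 + 6 + 12 + 9 + 4 + 13 = 133.
The next one must give 15 of some type, so 133 + 1 = 134.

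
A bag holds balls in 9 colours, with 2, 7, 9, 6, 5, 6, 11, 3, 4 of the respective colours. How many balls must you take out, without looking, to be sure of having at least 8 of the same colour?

In the worst case you take as many as possible of each colour without reaching 8: 2 + 7 + 7 + 6 + 5 + 6 + 7 + 3 + 4 = 47.
The next one must give 8 of some colour, so 47 + 1 = 48.

48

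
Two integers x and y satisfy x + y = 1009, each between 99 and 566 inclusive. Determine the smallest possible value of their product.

xy = x(1009 − x) is concave in x, so over [443, 566] it is minimized at an endpoint.
At the endpoint x = 443, y = 1009 − 443 = 566, so xy = 443 × 566 = 250738.

250738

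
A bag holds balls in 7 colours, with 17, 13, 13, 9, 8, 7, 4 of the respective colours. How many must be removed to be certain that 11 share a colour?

59

In the worst case you take as many as possible of each colour without reaching 11: 10 + 10 + 10 + 9 + 8 + 7 + 4 = 58.
The next one must give 11 of some colour, so 58 + 1 = 59.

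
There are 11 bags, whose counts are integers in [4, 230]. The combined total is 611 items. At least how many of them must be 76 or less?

4

If only k of them are at most 76, the other 11 − k are at least 77, so the total is at least (11 − k)·77 + k·4.
This is ≤ 611, so (11 − k)·77 + 4k ≤ 611, which gives k ≥ 4.
Exactly 4 works: 4 values at 4 and 7 at 77 total 555; raise one of the low values by 56 (still ≤ 76) to hit 611.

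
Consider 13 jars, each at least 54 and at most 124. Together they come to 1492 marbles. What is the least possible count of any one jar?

54

Minimizing one value means maximizing the remaining 12.
The other 12 can take up 12 × 124 = 1488 ≥ 1492 − 54, so one jar can sit at its floor of 54.
Achievable: one at 54 and the other 12 totalling 1438, which fits since 12 × 54 ≤ 1438 ≤ 12 × 124.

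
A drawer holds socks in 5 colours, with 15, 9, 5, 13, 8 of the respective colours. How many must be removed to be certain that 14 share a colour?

49

In the worst case you take as many as possible of each colour without reaching 14: 13 + 9 + 5 + 13 + 8 = 48.
The next one must give 14 of some colour, so 48 + 1 = 49.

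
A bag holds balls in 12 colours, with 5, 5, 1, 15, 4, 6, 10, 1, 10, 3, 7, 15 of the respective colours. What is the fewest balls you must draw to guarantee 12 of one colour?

In the worst case you take as many as possible of each colour without reaching 12: 5 + 5 + 1 + 11 + 4 + 6 + 10 + 1 + 10 + 3 + 7 + 11 = 74.
The next one must give 12 of some colour, so 74 + 1 = 75.

75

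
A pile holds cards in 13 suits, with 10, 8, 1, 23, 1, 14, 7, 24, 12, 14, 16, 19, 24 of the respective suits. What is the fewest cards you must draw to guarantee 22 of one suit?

In the worst case you take as many as possible of each suit without reaching 22: 10 + 8 + 1 + 21 + 1 + 14 + 7 + 21 + 12 + 14 + 16 + 19 + 21 = 165.
The next one must give 22 of some suit, so 165 + 1 = 166.

166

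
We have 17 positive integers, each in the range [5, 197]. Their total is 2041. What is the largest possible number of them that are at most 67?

Suppose k of them are at most 67. Those contribute at most 67 each and the rest at most 197 each.
So the total is at most 67k + 197(17 − k) = 3349 − 130k. This must still be ≥ 2041, so k ≤ 10.
k = 10 is achieved by 10 values at 67 and 7 at 197, total 2049; lower one of the 197's by 8 (still > 67) to reach 2041.

10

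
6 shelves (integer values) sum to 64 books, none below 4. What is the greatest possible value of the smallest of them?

10

The 6 values sum to 64, so their minimum is at most ⌊64/6⌋ = 10.
Equality holds with 2 values of 10 and 4 values of 11.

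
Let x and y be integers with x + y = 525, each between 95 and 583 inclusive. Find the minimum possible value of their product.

40850

xy = x(525 − x) is concave in x, so over [95, 430] it is minimized at an endpoint.
The extreme feasible split is x = 95, y = 430, giving xy = 40850.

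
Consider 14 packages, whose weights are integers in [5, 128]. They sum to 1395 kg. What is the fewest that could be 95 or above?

If only k of them are at least 95, the other 14 − k are at most 94, so the total is at most k·128 + (14 − k)·94.
This must reach 1395, so k·128 + (14 − k)·94 ≥ 1395, giving k ≥ 3.
Exactly 3 works: 3 values at 128 and 11 at 94 total 1418; lower one of the high values by 23 (still ≥ 95) to hit 1395.

3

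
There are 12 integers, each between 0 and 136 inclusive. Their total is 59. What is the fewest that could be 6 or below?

If only k of them are at most 6, the other 12 − k are at least 7, so the total is at least (12 − k)·7 + k·0.
This is ≤ 59, so (12 − k)·7 + 0k ≤ 59, which gives k ≥ 4.
Exactly 4 works: 4 values at 0 and 8 at 7 total 56; raise one of the low values by 3 (still ≤ 6) to hit 59.

4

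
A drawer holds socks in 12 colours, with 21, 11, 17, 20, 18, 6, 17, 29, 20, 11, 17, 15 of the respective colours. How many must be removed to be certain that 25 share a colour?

In the worst case you take as many as possible of each colour without reaching 25: 21 + 11 + 17 + 20 + 18 + 6 + 17 + 24 + 20 + 11 + 17 + 15 = 197.
The next one must give 25 of some colour, so 197 + 1 = 198.

198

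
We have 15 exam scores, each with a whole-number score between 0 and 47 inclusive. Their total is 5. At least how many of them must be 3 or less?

14

Let j be the number exceeding 3. Then the total is ≥ 4·j + 0·(15 − j) = 0 + 4j.
So 4j ≤ 5 and j ≤ 1; hence at least 15 − 1 = 14 are ≤ 3.
Exactly 14 works: 14 values at 0 and 1 at 4 total 4; raise one of the low values by 1 (still ≤ 3) to hit 5.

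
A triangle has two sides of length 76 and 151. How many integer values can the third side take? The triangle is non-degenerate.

151

The triangle inequality gives |76 − 151| < c < 76 + 151, i.e. 75 < c < 227.
So c can be any integer from 76 to 226: 151 values.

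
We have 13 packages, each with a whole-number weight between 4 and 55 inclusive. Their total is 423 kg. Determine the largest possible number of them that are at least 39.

10

If k of the values are ≥ 39, the total is ≥ 39k + 4(13 − k).
Setting 39k + 4(13 − k) ≤ 423 gives 35k ≤ 371, so k ≤ 10.
k = 10 is achieved by 10 values at 39 and 3 at 4, total 402; add 21 to one value (staying below 39) to reach 423.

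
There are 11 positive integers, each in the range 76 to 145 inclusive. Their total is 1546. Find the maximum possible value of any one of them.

To make one integer as large as possible, make the other 10 as small as possible.
The other 10 contribute at least 10 × 76 = 760, leaving at most 1546 − 760 = 786.
But each integer is capped at 145, so the maximum is 145.
Achievable: one at 145 and the other 10 totalling 1401, which fits since 10 × 76 ≤ 1401 ≤ 10 × 145.

145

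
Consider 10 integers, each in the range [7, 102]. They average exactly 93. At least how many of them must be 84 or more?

6

The total is 10 × 93 = 930.
Each value short of 84 is at most 83, costing at least 102 − 83 = 19 against the maximum total of 1020.
We can afford to lose at most 1020 − 930 = 90, so at most ⌊90/19⌋ = 4 fall short, and at least 6 are ≥ 84.
Exactly 6 works: 6 values at 102 and 4 at 83 total 944; lower one of the high values by 14 (still ≥ 84) to hit 930.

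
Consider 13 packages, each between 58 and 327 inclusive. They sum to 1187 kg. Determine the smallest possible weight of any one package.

58

Minimizing one value means maximizing the remaining 12.
The other 12 can take up 12 × 327 = 3924 ≥ 1187 − 58, so one package can sit at its floor of 58.
Achievable: one at 58 and the other 12 totalling 1129, which fits since 12 × 58 ≤ 1129 ≤ 12 × 327.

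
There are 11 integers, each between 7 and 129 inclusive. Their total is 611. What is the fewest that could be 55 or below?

1

Let j be the number exceeding 55. Then the total is ≥ 56·j + 7·(11 − j) = 77 + 49j.
So 49j ≤ 534 and j ≤ 10; hence at least 11 − 10 = 1 are ≤ 55.
Exactly 1 works: 1 value at 7 and 10 at 56 total 567; raise one of the low values by 44 (still ≤ 55) to hit 611.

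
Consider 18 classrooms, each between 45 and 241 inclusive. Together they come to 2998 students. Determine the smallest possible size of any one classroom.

45

To make one classroom as small as possible, make the other 17 as large as possible.
The other 17 can take up 17 × 241 = 4097 ≥ 2998 − 45, so one classroom can sit at its floor of 45.
Achievable: one at 45 and the other 17 totalling 2953, which fits since 17 × 45 ≤ 2953 ≤ 17 × 241.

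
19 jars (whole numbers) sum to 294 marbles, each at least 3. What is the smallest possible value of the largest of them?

16

The average is 294/19 > 15, so not all 19 can be 15 or less; the largest is ≥ 16.
Taking 10 copies of 15 and 9 copies of 16 gives exactly 294, so 16 is attained.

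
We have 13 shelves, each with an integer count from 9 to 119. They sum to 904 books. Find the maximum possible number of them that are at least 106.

8

With k values at 106 or above and the rest at least 9, the sum is at least 117 + 97k.
Since the sum is 904, we need 97k ≤ 787, i.e. k ≤ 8.
k = 8 is achieved by 8 values at 106 and 5 at 9, total 893; add 11 to one value (staying below 106) to reach 904.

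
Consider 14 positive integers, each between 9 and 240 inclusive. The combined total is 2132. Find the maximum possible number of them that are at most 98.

Each value at 98 or below falls at least 240 − 98 = 142 short of the ceiling 240.
The ceiling total is 14 × 240 = 3360, and we need 2132, so at most ⌊(3360 − 2132)/142⌋ = 8 can be that low.
k = 8 is achieved by 8 values at 98 and 6 at 240, total 2224; lower one of the 240's by 92 (still > 98) to reach 2132.

8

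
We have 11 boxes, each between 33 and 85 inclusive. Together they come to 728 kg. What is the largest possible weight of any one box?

85

Maximizing one value means minimizing the remaining 10.
The other 10 contribute at least 10 × 33 = 330, leaving at most 728 − 330 = 398.
But each box is capped at 85, so the maximum is 85.
Achievable: one at 85 and the other 10 totalling 643, which fits since 10 × 33 ≤ 643 ≤ 10 × 85.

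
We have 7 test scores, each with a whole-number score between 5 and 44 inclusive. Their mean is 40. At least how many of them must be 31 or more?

The total is 7 × 40 = 280.
Suppose at most 7 − j of them reach 31; then j values are ≤ 30 and the rest ≤ 44.
The total is then ≤ 30·j + 44·(7 − j) = 308 − 14j. For this to be ≥ 280 we need j ≤ 2, so at least 7 − 2 = 5 must reach 31.
Exactly 5 works: 5 values at 44 and 2 at 30 total 280.

5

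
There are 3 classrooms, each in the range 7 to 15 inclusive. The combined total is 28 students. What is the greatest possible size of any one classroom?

14

To make one classroom as large as possible, make the other 2 as small as possible.
The other 2 contribute at least 2 × 7 = 14, leaving at most 28 − 14 = 14.
Since 14 ≤ 15, this is achievable: one at 14 and 2 at 7.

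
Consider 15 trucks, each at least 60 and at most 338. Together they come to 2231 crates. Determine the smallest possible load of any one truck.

Minimizing one value means maximizing the remaining 14.
The other 14 can take up 14 × 338 = 4732 ≥ 2231 − 60, so one truck can sit at its floor of 60.
Achievable: one at 60 and the other 14 totalling 2171, which fits since 14 × 60 ≤ 2171 ≤ 14 × 338.

60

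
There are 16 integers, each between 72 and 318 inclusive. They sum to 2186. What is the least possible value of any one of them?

72

Minimizing one value means maximizing the remaining 15.
The other 15 can take up 15 × 318 = 4770 ≥ 2186 − 72, so one integer can sit at its floor of 72.
Achievable: one at 72 and the other 15 totalling 2114, which fits since 15 × 72 ≤ 2114 ≤ 15 × 318.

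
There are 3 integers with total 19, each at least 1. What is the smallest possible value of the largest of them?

7

Some value must be at least ⌈19/3⌉ = 7, since 3 × 6 = 18 < 19.
Taking 2 copies of 6 and 1 copy of 7 gives exactly 19, so 7 is attained.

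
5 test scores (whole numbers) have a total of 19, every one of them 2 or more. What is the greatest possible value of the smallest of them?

The average is 19/5 < 4, so some value is ≤ 3.
Equality holds with 1 value of 3 and 4 values of 4.

3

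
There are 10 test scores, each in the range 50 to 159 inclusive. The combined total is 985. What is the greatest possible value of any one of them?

To make one score as large as possible, make the other 9 as small as possible.
The other 9 contribute at least 9 × 50 = 450, leaving at most 985 − 450 = 535.
But each score is capped at 159, so the maximum is 159.
Achievable: one at 159 and the other 9 totalling 826, which fits since 9 × 50 ≤ 826 ≤ 9 × 159.

159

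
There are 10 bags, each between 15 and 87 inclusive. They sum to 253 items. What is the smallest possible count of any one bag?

15

To make one bag as small as possible, make the other 9 as large as possible.
The other 9 can take up 9 × 87 = 783 ≥ 253 − 15, so one bag can sit at its floor of 15.
Achievable: one at 15 and the other 9 totalling 238, which fits since 9 × 15 ≤ 238 ≤ 9 × 87.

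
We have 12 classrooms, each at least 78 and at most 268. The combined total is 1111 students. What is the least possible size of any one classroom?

Minimizing one value means maximizing the remaining 11.
The other 11 can take up 11 × 268 = 2948 ≥ 1111 − 78, so one classroom can sit at its floor of 78.
Achievable: one at 78 and the other 11 totalling 1033, which fits since 11 × 78 ≤ 1033 ≤ 11 × 268.

78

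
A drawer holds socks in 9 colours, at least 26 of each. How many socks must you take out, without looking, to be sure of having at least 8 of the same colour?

You could draw 7 of every colour without reaching 8 of any — 63 in all.
One more forces 8 of some colour, so 63 + 1 = 64.

64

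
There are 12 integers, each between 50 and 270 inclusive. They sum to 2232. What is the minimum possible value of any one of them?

50

To make one integer as small as possible, make the other 11 as large as possible.
The other 11 can take up 11 × 270 = 2970 ≥ 2232 − 50, so one integer can sit at its floor of 50.
Achievable: one at 50 and the other 11 totalling 2182, which fits since 11 × 50 ≤ 2182 ≤ 11 × 270.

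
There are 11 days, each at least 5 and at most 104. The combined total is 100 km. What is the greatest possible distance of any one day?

To make one day as large as possible, make the other 10 as small as possible.
The other 10 contribute at least 10 × 5 = 50, leaving at most 100 − 50 = 50.
Since 50 ≤ 104, this is achievable: one at 50 and 10 at 5.

50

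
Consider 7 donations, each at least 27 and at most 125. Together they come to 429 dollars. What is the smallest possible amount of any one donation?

Minimizing one value means maximizing the remaining 6.
The other 6 can take up 6 × 125 = 750 ≥ 429 − 27, so one donation can sit at its floor of 27.
Achievable: one at 27 and the other 6 totalling 402, which fits since 6 × 27 ≤ 402 ≤ 6 × 125.

27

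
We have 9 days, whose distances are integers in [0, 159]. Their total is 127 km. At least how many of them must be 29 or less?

5

If only k of them are at most 29, the other 9 − k are at least 30, so the total is at least (9 − k)·30 + k·0.
This is ≤ 127, so (9 − k)·30 + 0k ≤ 127, which gives k ≥ 5.
Exactly 5 works: 5 values at 0 and 4 at 30 total 120; raise one of the low values by 7 (still ≤ 29) to hit 127.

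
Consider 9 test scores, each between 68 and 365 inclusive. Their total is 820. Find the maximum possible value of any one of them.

276

To make one score as large as possible, make the other 8 as small as possible.
The other 8 contribute at least 8 × 68 = 544, leaving at most 820 − 544 = 276.
Since 276 ≤ 365, this is achievable: one at 276 and 8 at 68.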